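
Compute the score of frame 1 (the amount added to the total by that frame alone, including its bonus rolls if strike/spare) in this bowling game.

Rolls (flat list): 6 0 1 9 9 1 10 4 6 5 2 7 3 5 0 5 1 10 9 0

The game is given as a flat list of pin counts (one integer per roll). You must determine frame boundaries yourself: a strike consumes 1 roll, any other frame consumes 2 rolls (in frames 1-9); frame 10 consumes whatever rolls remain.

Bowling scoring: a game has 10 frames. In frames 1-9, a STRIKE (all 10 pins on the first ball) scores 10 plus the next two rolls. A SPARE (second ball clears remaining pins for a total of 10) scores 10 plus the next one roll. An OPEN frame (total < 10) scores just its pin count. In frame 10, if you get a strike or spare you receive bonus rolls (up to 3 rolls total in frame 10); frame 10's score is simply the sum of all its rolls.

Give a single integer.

Answer: 6

Derivation:
Frame 1: OPEN (6+0=6). Cumulative: 6
Frame 2: SPARE (1+9=10). 10 + next roll (9) = 19. Cumulative: 25
Frame 3: SPARE (9+1=10). 10 + next roll (10) = 20. Cumulative: 45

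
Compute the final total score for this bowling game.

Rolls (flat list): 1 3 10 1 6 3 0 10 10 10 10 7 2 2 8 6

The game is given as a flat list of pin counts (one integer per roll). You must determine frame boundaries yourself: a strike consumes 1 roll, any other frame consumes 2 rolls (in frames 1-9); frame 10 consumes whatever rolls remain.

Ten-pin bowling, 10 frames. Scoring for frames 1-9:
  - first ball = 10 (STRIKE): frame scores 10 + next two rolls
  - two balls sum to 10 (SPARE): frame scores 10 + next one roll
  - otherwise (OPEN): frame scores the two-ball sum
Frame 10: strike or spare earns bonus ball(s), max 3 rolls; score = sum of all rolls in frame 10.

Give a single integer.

Answer: 162

Derivation:
Frame 1: OPEN (1+3=4). Cumulative: 4
Frame 2: STRIKE. 10 + next two rolls (1+6) = 17. Cumulative: 21
Frame 3: OPEN (1+6=7). Cumulative: 28
Frame 4: OPEN (3+0=3). Cumulative: 31
Frame 5: STRIKE. 10 + next two rolls (10+10) = 30. Cumulative: 61
Frame 6: STRIKE. 10 + next two rolls (10+10) = 30. Cumulative: 91
Frame 7: STRIKE. 10 + next two rolls (10+7) = 27. Cumulative: 118
Frame 8: STRIKE. 10 + next two rolls (7+2) = 19. Cumulative: 137
Frame 9: OPEN (7+2=9). Cumulative: 146
Frame 10: SPARE. Sum of all frame-10 rolls (2+8+6) = 16. Cumulative: 162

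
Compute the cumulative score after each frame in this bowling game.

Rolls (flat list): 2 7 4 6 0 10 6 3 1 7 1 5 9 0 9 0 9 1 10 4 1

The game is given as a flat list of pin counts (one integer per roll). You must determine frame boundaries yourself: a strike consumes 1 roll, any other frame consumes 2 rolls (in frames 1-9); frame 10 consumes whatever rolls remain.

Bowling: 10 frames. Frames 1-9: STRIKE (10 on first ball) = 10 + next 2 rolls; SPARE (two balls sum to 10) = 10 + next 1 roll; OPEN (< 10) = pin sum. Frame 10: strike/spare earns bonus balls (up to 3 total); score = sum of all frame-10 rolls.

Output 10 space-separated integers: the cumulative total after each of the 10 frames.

Answer: 9 19 35 44 52 58 67 76 96 111

Derivation:
Frame 1: OPEN (2+7=9). Cumulative: 9
Frame 2: SPARE (4+6=10). 10 + next roll (0) = 10. Cumulative: 19
Frame 3: SPARE (0+10=10). 10 + next roll (6) = 16. Cumulative: 35
Frame 4: OPEN (6+3=9). Cumulative: 44
Frame 5: OPEN (1+7=8). Cumulative: 52
Frame 6: OPEN (1+5=6). Cumulative: 58
Frame 7: OPEN (9+0=9). Cumulative: 67
Frame 8: OPEN (9+0=9). Cumulative: 76
Frame 9: SPARE (9+1=10). 10 + next roll (10) = 20. Cumulative: 96
Frame 10: STRIKE. Sum of all frame-10 rolls (10+4+1) = 15. Cumulative: 111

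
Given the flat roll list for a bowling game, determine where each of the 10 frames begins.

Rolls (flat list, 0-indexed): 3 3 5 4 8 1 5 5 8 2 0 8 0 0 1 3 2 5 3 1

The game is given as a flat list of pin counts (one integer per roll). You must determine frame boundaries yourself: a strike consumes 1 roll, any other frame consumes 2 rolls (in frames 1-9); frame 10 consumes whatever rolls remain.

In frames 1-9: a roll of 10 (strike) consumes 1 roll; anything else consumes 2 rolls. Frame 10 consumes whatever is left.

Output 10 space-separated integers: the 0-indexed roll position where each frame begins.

Frame 1 starts at roll index 0: rolls=3,3 (sum=6), consumes 2 rolls
Frame 2 starts at roll index 2: rolls=5,4 (sum=9), consumes 2 rolls
Frame 3 starts at roll index 4: rolls=8,1 (sum=9), consumes 2 rolls
Frame 4 starts at roll index 6: rolls=5,5 (sum=10), consumes 2 rolls
Frame 5 starts at roll index 8: rolls=8,2 (sum=10), consumes 2 rolls
Frame 6 starts at roll index 10: rolls=0,8 (sum=8), consumes 2 rolls
Frame 7 starts at roll index 12: rolls=0,0 (sum=0), consumes 2 rolls
Frame 8 starts at roll index 14: rolls=1,3 (sum=4), consumes 2 rolls
Frame 9 starts at roll index 16: rolls=2,5 (sum=7), consumes 2 rolls
Frame 10 starts at roll index 18: 2 remaining rolls

Answer: 0 2 4 6 8 10 12 14 16 18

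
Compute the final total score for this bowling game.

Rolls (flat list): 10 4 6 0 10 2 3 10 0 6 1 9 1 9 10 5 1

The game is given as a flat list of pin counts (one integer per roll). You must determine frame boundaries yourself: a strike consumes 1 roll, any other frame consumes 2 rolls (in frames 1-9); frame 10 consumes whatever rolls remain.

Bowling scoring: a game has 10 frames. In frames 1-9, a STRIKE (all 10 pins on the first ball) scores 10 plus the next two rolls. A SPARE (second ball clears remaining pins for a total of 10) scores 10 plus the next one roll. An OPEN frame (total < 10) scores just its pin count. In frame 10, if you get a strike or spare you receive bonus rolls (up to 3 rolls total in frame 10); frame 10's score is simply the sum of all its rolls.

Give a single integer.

Answer: 122

Derivation:
Frame 1: STRIKE. 10 + next two rolls (4+6) = 20. Cumulative: 20
Frame 2: SPARE (4+6=10). 10 + next roll (0) = 10. Cumulative: 30
Frame 3: SPARE (0+10=10). 10 + next roll (2) = 12. Cumulative: 42
Frame 4: OPEN (2+3=5). Cumulative: 47
Frame 5: STRIKE. 10 + next two rolls (0+6) = 16. Cumulative: 63
Frame 6: OPEN (0+6=6). Cumulative: 69
Frame 7: SPARE (1+9=10). 10 + next roll (1) = 11. Cumulative: 80
Frame 8: SPARE (1+9=10). 10 + next roll (10) = 20. Cumulative: 100
Frame 9: STRIKE. 10 + next two rolls (5+1) = 16. Cumulative: 116
Frame 10: OPEN. Sum of all frame-10 rolls (5+1) = 6. Cumulative: 122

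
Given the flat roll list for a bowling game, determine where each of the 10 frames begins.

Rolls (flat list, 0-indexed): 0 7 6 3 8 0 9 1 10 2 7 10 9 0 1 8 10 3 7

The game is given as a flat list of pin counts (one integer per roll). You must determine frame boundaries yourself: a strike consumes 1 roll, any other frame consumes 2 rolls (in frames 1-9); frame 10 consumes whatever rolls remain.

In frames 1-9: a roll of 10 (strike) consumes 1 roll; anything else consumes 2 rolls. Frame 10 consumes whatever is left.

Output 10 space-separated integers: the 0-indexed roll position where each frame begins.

Answer: 0 2 4 6 8 9 11 12 14 16

Derivation:
Frame 1 starts at roll index 0: rolls=0,7 (sum=7), consumes 2 rolls
Frame 2 starts at roll index 2: rolls=6,3 (sum=9), consumes 2 rolls
Frame 3 starts at roll index 4: rolls=8,0 (sum=8), consumes 2 rolls
Frame 4 starts at roll index 6: rolls=9,1 (sum=10), consumes 2 rolls
Frame 5 starts at roll index 8: roll=10 (strike), consumes 1 roll
Frame 6 starts at roll index 9: rolls=2,7 (sum=9), consumes 2 rolls
Frame 7 starts at roll index 11: roll=10 (strike), consumes 1 roll
Frame 8 starts at roll index 12: rolls=9,0 (sum=9), consumes 2 rolls
Frame 9 starts at roll index 14: rolls=1,8 (sum=9), consumes 2 rolls
Frame 10 starts at roll index 16: 3 remaining rolls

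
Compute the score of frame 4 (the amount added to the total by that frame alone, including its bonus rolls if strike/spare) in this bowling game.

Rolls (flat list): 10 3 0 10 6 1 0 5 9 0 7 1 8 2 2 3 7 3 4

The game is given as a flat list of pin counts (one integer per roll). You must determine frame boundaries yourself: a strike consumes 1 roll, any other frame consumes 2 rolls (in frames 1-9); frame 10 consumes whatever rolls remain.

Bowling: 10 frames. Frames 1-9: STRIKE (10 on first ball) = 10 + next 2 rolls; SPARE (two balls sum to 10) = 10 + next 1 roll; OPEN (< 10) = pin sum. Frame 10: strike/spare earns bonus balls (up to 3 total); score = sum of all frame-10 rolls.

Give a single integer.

Frame 1: STRIKE. 10 + next two rolls (3+0) = 13. Cumulative: 13
Frame 2: OPEN (3+0=3). Cumulative: 16
Frame 3: STRIKE. 10 + next two rolls (6+1) = 17. Cumulative: 33
Frame 4: OPEN (6+1=7). Cumulative: 40
Frame 5: OPEN (0+5=5). Cumulative: 45
Frame 6: OPEN (9+0=9). Cumulative: 54

Answer: 7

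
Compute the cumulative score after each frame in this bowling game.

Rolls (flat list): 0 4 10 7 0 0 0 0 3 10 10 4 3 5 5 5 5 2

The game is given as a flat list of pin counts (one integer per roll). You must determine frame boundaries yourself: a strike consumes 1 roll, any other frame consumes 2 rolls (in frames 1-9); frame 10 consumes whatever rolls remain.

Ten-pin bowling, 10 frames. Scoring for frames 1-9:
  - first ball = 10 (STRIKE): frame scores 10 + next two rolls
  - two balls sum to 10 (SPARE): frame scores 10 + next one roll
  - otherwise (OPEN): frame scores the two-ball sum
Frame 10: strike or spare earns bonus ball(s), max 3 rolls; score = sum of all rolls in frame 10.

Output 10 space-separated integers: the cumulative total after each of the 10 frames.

Answer: 4 21 28 28 31 55 72 79 94 106

Derivation:
Frame 1: OPEN (0+4=4). Cumulative: 4
Frame 2: STRIKE. 10 + next two rolls (7+0) = 17. Cumulative: 21
Frame 3: OPEN (7+0=7). Cumulative: 28
Frame 4: OPEN (0+0=0). Cumulative: 28
Frame 5: OPEN (0+3=3). Cumulative: 31
Frame 6: STRIKE. 10 + next two rolls (10+4) = 24. Cumulative: 55
Frame 7: STRIKE. 10 + next two rolls (4+3) = 17. Cumulative: 72
Frame 8: OPEN (4+3=7). Cumulative: 79
Frame 9: SPARE (5+5=10). 10 + next roll (5) = 15. Cumulative: 94
Frame 10: SPARE. Sum of all frame-10 rolls (5+5+2) = 12. Cumulative: 106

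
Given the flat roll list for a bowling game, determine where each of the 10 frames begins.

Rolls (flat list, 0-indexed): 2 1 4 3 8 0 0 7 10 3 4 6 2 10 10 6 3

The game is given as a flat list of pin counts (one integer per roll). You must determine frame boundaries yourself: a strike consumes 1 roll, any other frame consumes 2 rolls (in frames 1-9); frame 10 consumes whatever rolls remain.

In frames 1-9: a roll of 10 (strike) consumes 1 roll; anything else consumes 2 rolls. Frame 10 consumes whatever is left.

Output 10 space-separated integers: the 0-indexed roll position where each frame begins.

Answer: 0 2 4 6 8 9 11 13 14 15

Derivation:
Frame 1 starts at roll index 0: rolls=2,1 (sum=3), consumes 2 rolls
Frame 2 starts at roll index 2: rolls=4,3 (sum=7), consumes 2 rolls
Frame 3 starts at roll index 4: rolls=8,0 (sum=8), consumes 2 rolls
Frame 4 starts at roll index 6: rolls=0,7 (sum=7), consumes 2 rolls
Frame 5 starts at roll index 8: roll=10 (strike), consumes 1 roll
Frame 6 starts at roll index 9: rolls=3,4 (sum=7), consumes 2 rolls
Frame 7 starts at roll index 11: rolls=6,2 (sum=8), consumes 2 rolls
Frame 8 starts at roll index 13: roll=10 (strike), consumes 1 roll
Frame 9 starts at roll index 14: roll=10 (strike), consumes 1 roll
Frame 10 starts at roll index 15: 2 remaining rolls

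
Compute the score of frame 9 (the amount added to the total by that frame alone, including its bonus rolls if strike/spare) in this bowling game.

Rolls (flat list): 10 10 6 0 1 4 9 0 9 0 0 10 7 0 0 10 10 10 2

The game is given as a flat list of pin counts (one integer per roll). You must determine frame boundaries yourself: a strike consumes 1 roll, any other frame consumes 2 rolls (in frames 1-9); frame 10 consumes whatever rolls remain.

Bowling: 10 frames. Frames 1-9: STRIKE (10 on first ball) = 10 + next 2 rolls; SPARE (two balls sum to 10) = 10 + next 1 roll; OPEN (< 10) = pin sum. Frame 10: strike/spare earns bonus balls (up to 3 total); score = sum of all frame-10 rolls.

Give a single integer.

Answer: 20

Derivation:
Frame 1: STRIKE. 10 + next two rolls (10+6) = 26. Cumulative: 26
Frame 2: STRIKE. 10 + next two rolls (6+0) = 16. Cumulative: 42
Frame 3: OPEN (6+0=6). Cumulative: 48
Frame 4: OPEN (1+4=5). Cumulative: 53
Frame 5: OPEN (9+0=9). Cumulative: 62
Frame 6: OPEN (9+0=9). Cumulative: 71
Frame 7: SPARE (0+10=10). 10 + next roll (7) = 17. Cumulative: 88
Frame 8: OPEN (7+0=7). Cumulative: 95
Frame 9: SPARE (0+10=10). 10 + next roll (10) = 20. Cumulative: 115
Frame 10: STRIKE. Sum of all frame-10 rolls (10+10+2) = 22. Cumulative: 137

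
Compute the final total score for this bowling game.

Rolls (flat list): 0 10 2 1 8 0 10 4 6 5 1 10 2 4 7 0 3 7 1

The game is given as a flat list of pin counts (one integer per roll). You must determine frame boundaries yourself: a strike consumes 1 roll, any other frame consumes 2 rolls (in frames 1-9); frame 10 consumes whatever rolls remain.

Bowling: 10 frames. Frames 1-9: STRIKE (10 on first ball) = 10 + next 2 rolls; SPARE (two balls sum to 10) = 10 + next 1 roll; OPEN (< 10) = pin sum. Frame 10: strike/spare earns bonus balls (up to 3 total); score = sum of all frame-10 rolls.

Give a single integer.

Answer: 104

Derivation:
Frame 1: SPARE (0+10=10). 10 + next roll (2) = 12. Cumulative: 12
Frame 2: OPEN (2+1=3). Cumulative: 15
Frame 3: OPEN (8+0=8). Cumulative: 23
Frame 4: STRIKE. 10 + next two rolls (4+6) = 20. Cumulative: 43
Frame 5: SPARE (4+6=10). 10 + next roll (5) = 15. Cumulative: 58
Frame 6: OPEN (5+1=6). Cumulative: 64
Frame 7: STRIKE. 10 + next two rolls (2+4) = 16. Cumulative: 80
Frame 8: OPEN (2+4=6). Cumulative: 86
Frame 9: OPEN (7+0=7). Cumulative: 93
Frame 10: SPARE. Sum of all frame-10 rolls (3+7+1) = 11. Cumulative: 104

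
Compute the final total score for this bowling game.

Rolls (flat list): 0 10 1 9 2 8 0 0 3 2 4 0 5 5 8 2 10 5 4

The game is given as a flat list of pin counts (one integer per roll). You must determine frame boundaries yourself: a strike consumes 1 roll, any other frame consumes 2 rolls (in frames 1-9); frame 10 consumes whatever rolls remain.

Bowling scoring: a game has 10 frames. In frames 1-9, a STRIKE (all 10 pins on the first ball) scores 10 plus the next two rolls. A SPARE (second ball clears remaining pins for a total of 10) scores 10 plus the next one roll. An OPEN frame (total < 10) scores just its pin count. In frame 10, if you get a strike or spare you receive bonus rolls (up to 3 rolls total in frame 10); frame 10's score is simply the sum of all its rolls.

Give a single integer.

Answer: 108

Derivation:
Frame 1: SPARE (0+10=10). 10 + next roll (1) = 11. Cumulative: 11
Frame 2: SPARE (1+9=10). 10 + next roll (2) = 12. Cumulative: 23
Frame 3: SPARE (2+8=10). 10 + next roll (0) = 10. Cumulative: 33
Frame 4: OPEN (0+0=0). Cumulative: 33
Frame 5: OPEN (3+2=5). Cumulative: 38
Frame 6: OPEN (4+0=4). Cumulative: 42
Frame 7: SPARE (5+5=10). 10 + next roll (8) = 18. Cumulative: 60
Frame 8: SPARE (8+2=10). 10 + next roll (10) = 20. Cumulative: 80
Frame 9: STRIKE. 10 + next two rolls (5+4) = 19. Cumulative: 99
Frame 10: OPEN. Sum of all frame-10 rolls (5+4) = 9. Cumulative: 108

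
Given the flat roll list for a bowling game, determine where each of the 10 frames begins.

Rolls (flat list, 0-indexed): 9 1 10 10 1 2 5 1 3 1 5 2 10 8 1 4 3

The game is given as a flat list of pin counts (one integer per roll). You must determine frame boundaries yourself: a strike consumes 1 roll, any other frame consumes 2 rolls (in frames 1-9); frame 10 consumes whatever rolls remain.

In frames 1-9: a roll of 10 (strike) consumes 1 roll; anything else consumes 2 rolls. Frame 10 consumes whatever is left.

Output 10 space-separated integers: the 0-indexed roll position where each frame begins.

Frame 1 starts at roll index 0: rolls=9,1 (sum=10), consumes 2 rolls
Frame 2 starts at roll index 2: roll=10 (strike), consumes 1 roll
Frame 3 starts at roll index 3: roll=10 (strike), consumes 1 roll
Frame 4 starts at roll index 4: rolls=1,2 (sum=3), consumes 2 rolls
Frame 5 starts at roll index 6: rolls=5,1 (sum=6), consumes 2 rolls
Frame 6 starts at roll index 8: rolls=3,1 (sum=4), consumes 2 rolls
Frame 7 starts at roll index 10: rolls=5,2 (sum=7), consumes 2 rolls
Frame 8 starts at roll index 12: roll=10 (strike), consumes 1 roll
Frame 9 starts at roll index 13: rolls=8,1 (sum=9), consumes 2 rolls
Frame 10 starts at roll index 15: 2 remaining rolls

Answer: 0 2 3 4 6 8 10 12 13 15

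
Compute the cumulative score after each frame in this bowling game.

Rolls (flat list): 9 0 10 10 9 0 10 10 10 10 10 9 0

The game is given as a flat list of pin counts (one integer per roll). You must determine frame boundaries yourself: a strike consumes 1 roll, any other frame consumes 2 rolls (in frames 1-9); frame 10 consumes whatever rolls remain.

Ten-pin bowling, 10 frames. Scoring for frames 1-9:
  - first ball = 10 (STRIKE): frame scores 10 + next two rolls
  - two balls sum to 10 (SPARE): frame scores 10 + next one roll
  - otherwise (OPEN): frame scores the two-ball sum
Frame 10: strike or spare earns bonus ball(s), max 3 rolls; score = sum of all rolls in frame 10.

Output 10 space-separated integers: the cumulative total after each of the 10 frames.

Frame 1: OPEN (9+0=9). Cumulative: 9
Frame 2: STRIKE. 10 + next two rolls (10+9) = 29. Cumulative: 38
Frame 3: STRIKE. 10 + next two rolls (9+0) = 19. Cumulative: 57
Frame 4: OPEN (9+0=9). Cumulative: 66
Frame 5: STRIKE. 10 + next two rolls (10+10) = 30. Cumulative: 96
Frame 6: STRIKE. 10 + next two rolls (10+10) = 30. Cumulative: 126
Frame 7: STRIKE. 10 + next two rolls (10+10) = 30. Cumulative: 156
Frame 8: STRIKE. 10 + next two rolls (10+9) = 29. Cumulative: 185
Frame 9: STRIKE. 10 + next two rolls (9+0) = 19. Cumulative: 204
Frame 10: OPEN. Sum of all frame-10 rolls (9+0) = 9. Cumulative: 213

Answer: 9 38 57 66 96 126 156 185 204 213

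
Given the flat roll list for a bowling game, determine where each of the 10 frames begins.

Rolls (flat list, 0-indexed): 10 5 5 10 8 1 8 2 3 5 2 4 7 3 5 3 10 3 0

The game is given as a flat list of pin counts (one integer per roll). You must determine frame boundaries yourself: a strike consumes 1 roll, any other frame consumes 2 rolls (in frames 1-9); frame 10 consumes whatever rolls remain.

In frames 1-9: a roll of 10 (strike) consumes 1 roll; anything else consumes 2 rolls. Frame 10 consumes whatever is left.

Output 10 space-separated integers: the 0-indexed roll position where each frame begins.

Answer: 0 1 3 4 6 8 10 12 14 16

Derivation:
Frame 1 starts at roll index 0: roll=10 (strike), consumes 1 roll
Frame 2 starts at roll index 1: rolls=5,5 (sum=10), consumes 2 rolls
Frame 3 starts at roll index 3: roll=10 (strike), consumes 1 roll
Frame 4 starts at roll index 4: rolls=8,1 (sum=9), consumes 2 rolls
Frame 5 starts at roll index 6: rolls=8,2 (sum=10), consumes 2 rolls
Frame 6 starts at roll index 8: rolls=3,5 (sum=8), consumes 2 rolls
Frame 7 starts at roll index 10: rolls=2,4 (sum=6), consumes 2 rolls
Frame 8 starts at roll index 12: rolls=7,3 (sum=10), consumes 2 rolls
Frame 9 starts at roll index 14: rolls=5,3 (sum=8), consumes 2 rolls
Frame 10 starts at roll index 16: 3 remaining rolls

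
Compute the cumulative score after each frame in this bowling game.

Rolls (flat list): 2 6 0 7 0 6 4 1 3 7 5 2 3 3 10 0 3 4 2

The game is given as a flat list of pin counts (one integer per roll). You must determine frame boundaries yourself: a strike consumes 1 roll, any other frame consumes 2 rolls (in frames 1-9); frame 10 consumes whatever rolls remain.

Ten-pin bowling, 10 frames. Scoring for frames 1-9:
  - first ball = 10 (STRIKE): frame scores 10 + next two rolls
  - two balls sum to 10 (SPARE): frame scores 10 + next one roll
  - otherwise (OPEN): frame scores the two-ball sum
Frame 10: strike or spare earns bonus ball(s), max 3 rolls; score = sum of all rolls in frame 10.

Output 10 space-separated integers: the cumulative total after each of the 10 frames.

Frame 1: OPEN (2+6=8). Cumulative: 8
Frame 2: OPEN (0+7=7). Cumulative: 15
Frame 3: OPEN (0+6=6). Cumulative: 21
Frame 4: OPEN (4+1=5). Cumulative: 26
Frame 5: SPARE (3+7=10). 10 + next roll (5) = 15. Cumulative: 41
Frame 6: OPEN (5+2=7). Cumulative: 48
Frame 7: OPEN (3+3=6). Cumulative: 54
Frame 8: STRIKE. 10 + next two rolls (0+3) = 13. Cumulative: 67
Frame 9: OPEN (0+3=3). Cumulative: 70
Frame 10: OPEN. Sum of all frame-10 rolls (4+2) = 6. Cumulative: 76

Answer: 8 15 21 26 41 48 54 67 70 76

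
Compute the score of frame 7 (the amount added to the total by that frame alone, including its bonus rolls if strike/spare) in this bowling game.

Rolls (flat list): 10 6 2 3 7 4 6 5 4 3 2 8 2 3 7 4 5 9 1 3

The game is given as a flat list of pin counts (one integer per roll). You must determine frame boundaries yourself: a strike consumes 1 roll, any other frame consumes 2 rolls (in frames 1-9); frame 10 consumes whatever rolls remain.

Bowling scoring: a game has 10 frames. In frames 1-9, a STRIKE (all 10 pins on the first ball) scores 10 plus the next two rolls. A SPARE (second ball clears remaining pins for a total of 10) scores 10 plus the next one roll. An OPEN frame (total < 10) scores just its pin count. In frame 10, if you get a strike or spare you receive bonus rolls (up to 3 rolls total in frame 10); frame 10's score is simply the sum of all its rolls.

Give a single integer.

Frame 1: STRIKE. 10 + next two rolls (6+2) = 18. Cumulative: 18
Frame 2: OPEN (6+2=8). Cumulative: 26
Frame 3: SPARE (3+7=10). 10 + next roll (4) = 14. Cumulative: 40
Frame 4: SPARE (4+6=10). 10 + next roll (5) = 15. Cumulative: 55
Frame 5: OPEN (5+4=9). Cumulative: 64
Frame 6: OPEN (3+2=5). Cumulative: 69
Frame 7: SPARE (8+2=10). 10 + next roll (3) = 13. Cumulative: 82
Frame 8: SPARE (3+7=10). 10 + next roll (4) = 14. Cumulative: 96
Frame 9: OPEN (4+5=9). Cumulative: 105

Answer: 13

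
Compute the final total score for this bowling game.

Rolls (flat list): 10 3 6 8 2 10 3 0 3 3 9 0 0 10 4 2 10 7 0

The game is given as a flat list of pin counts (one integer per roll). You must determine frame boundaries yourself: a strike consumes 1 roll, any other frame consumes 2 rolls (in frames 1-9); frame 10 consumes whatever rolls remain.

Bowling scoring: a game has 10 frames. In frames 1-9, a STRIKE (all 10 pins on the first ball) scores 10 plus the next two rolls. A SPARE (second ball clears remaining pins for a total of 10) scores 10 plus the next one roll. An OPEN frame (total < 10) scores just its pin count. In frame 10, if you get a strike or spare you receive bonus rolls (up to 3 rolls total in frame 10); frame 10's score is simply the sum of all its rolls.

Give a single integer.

Answer: 116

Derivation:
Frame 1: STRIKE. 10 + next two rolls (3+6) = 19. Cumulative: 19
Frame 2: OPEN (3+6=9). Cumulative: 28
Frame 3: SPARE (8+2=10). 10 + next roll (10) = 20. Cumulative: 48
Frame 4: STRIKE. 10 + next two rolls (3+0) = 13. Cumulative: 61
Frame 5: OPEN (3+0=3). Cumulative: 64
Frame 6: OPEN (3+3=6). Cumulative: 70
Frame 7: OPEN (9+0=9). Cumulative: 79
Frame 8: SPARE (0+10=10). 10 + next roll (4) = 14. Cumulative: 93
Frame 9: OPEN (4+2=6). Cumulative: 99
Frame 10: STRIKE. Sum of all frame-10 rolls (10+7+0) = 17. Cumulative: 116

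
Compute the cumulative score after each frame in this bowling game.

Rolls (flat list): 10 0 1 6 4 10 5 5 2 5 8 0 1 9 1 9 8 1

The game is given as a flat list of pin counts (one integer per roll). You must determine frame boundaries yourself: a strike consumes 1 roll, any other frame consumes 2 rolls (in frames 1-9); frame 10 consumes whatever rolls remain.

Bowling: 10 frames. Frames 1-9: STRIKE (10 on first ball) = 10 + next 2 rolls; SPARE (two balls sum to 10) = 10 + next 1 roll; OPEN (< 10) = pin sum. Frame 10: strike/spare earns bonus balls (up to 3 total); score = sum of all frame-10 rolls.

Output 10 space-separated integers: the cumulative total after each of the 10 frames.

Frame 1: STRIKE. 10 + next two rolls (0+1) = 11. Cumulative: 11
Frame 2: OPEN (0+1=1). Cumulative: 12
Frame 3: SPARE (6+4=10). 10 + next roll (10) = 20. Cumulative: 32
Frame 4: STRIKE. 10 + next two rolls (5+5) = 20. Cumulative: 52
Frame 5: SPARE (5+5=10). 10 + next roll (2) = 12. Cumulative: 64
Frame 6: OPEN (2+5=7). Cumulative: 71
Frame 7: OPEN (8+0=8). Cumulative: 79
Frame 8: SPARE (1+9=10). 10 + next roll (1) = 11. Cumulative: 90
Frame 9: SPARE (1+9=10). 10 + next roll (8) = 18. Cumulative: 108
Frame 10: OPEN. Sum of all frame-10 rolls (8+1) = 9. Cumulative: 117

Answer: 11 12 32 52 64 71 79 90 108 117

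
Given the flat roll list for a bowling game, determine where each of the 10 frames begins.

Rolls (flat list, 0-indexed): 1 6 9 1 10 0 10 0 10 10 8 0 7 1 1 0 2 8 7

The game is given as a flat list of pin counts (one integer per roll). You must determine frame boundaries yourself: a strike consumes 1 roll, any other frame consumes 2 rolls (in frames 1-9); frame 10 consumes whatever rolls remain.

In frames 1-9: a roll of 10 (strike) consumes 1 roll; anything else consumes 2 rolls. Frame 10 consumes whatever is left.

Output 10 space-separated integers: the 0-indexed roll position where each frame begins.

Frame 1 starts at roll index 0: rolls=1,6 (sum=7), consumes 2 rolls
Frame 2 starts at roll index 2: rolls=9,1 (sum=10), consumes 2 rolls
Frame 3 starts at roll index 4: roll=10 (strike), consumes 1 roll
Frame 4 starts at roll index 5: rolls=0,10 (sum=10), consumes 2 rolls
Frame 5 starts at roll index 7: rolls=0,10 (sum=10), consumes 2 rolls
Frame 6 starts at roll index 9: roll=10 (strike), consumes 1 roll
Frame 7 starts at roll index 10: rolls=8,0 (sum=8), consumes 2 rolls
Frame 8 starts at roll index 12: rolls=7,1 (sum=8), consumes 2 rolls
Frame 9 starts at roll index 14: rolls=1,0 (sum=1), consumes 2 rolls
Frame 10 starts at roll index 16: 3 remaining rolls

Answer: 0 2 4 5 7 9 10 12 14 16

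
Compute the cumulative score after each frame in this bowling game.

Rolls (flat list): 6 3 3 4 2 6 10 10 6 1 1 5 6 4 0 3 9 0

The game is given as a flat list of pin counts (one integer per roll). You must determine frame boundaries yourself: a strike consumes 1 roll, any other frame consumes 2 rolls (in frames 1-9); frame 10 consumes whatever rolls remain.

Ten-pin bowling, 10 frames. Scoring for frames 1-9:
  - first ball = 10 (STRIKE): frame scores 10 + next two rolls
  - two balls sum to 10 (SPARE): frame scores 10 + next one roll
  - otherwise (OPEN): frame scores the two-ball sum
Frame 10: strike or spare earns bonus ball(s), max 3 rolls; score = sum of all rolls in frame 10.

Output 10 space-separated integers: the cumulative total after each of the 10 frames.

Answer: 9 16 24 50 67 74 80 90 93 102

Derivation:
Frame 1: OPEN (6+3=9). Cumulative: 9
Frame 2: OPEN (3+4=7). Cumulative: 16
Frame 3: OPEN (2+6=8). Cumulative: 24
Frame 4: STRIKE. 10 + next two rolls (10+6) = 26. Cumulative: 50
Frame 5: STRIKE. 10 + next two rolls (6+1) = 17. Cumulative: 67
Frame 6: OPEN (6+1=7). Cumulative: 74
Frame 7: OPEN (1+5=6). Cumulative: 80
Frame 8: SPARE (6+4=10). 10 + next roll (0) = 10. Cumulative: 90
Frame 9: OPEN (0+3=3). Cumulative: 93
Frame 10: OPEN. Sum of all frame-10 rolls (9+0) = 9. Cumulative: 102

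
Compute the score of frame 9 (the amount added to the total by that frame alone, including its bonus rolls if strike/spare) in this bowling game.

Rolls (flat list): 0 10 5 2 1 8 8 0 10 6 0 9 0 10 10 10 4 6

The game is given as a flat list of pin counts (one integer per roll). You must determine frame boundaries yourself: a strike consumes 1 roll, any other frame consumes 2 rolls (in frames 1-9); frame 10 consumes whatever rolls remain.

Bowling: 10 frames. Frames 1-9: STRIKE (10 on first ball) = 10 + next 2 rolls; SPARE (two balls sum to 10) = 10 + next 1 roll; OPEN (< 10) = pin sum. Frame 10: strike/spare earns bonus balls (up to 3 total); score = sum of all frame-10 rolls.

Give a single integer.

Frame 1: SPARE (0+10=10). 10 + next roll (5) = 15. Cumulative: 15
Frame 2: OPEN (5+2=7). Cumulative: 22
Frame 3: OPEN (1+8=9). Cumulative: 31
Frame 4: OPEN (8+0=8). Cumulative: 39
Frame 5: STRIKE. 10 + next two rolls (6+0) = 16. Cumulative: 55
Frame 6: OPEN (6+0=6). Cumulative: 61
Frame 7: OPEN (9+0=9). Cumulative: 70
Frame 8: STRIKE. 10 + next two rolls (10+10) = 30. Cumulative: 100
Frame 9: STRIKE. 10 + next two rolls (10+4) = 24. Cumulative: 124
Frame 10: STRIKE. Sum of all frame-10 rolls (10+4+6) = 20. Cumulative: 144

Answer: 24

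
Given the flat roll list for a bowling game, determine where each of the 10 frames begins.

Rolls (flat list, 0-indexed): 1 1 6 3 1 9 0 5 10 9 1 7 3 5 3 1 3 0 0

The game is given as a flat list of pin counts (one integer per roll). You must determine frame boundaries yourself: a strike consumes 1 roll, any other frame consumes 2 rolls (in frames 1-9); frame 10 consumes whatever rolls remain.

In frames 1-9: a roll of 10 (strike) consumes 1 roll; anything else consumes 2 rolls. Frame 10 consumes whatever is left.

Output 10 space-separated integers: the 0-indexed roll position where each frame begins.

Frame 1 starts at roll index 0: rolls=1,1 (sum=2), consumes 2 rolls
Frame 2 starts at roll index 2: rolls=6,3 (sum=9), consumes 2 rolls
Frame 3 starts at roll index 4: rolls=1,9 (sum=10), consumes 2 rolls
Frame 4 starts at roll index 6: rolls=0,5 (sum=5), consumes 2 rolls
Frame 5 starts at roll index 8: roll=10 (strike), consumes 1 roll
Frame 6 starts at roll index 9: rolls=9,1 (sum=10), consumes 2 rolls
Frame 7 starts at roll index 11: rolls=7,3 (sum=10), consumes 2 rolls
Frame 8 starts at roll index 13: rolls=5,3 (sum=8), consumes 2 rolls
Frame 9 starts at roll index 15: rolls=1,3 (sum=4), consumes 2 rolls
Frame 10 starts at roll index 17: 2 remaining rolls

Answer: 0 2 4 6 8 9 11 13 15 17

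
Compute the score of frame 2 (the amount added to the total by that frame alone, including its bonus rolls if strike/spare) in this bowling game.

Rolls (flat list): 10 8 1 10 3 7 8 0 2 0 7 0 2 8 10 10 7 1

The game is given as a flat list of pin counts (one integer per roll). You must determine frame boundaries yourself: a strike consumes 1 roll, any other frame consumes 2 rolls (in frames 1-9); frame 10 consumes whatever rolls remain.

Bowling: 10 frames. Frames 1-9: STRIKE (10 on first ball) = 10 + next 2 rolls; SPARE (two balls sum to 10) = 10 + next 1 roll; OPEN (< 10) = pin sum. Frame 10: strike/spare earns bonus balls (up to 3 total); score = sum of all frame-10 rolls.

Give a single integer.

Answer: 9

Derivation:
Frame 1: STRIKE. 10 + next two rolls (8+1) = 19. Cumulative: 19
Frame 2: OPEN (8+1=9). Cumulative: 28
Frame 3: STRIKE. 10 + next two rolls (3+7) = 20. Cumulative: 48
Frame 4: SPARE (3+7=10). 10 + next roll (8) = 18. Cumulative: 66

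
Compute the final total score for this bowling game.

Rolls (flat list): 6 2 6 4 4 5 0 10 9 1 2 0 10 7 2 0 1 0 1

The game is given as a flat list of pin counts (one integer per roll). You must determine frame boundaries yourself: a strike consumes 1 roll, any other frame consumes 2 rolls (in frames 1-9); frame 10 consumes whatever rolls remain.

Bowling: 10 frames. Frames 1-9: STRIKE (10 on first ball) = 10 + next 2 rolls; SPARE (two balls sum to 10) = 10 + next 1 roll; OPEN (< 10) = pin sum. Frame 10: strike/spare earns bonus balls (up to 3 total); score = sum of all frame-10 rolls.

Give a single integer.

Answer: 94

Derivation:
Frame 1: OPEN (6+2=8). Cumulative: 8
Frame 2: SPARE (6+4=10). 10 + next roll (4) = 14. Cumulative: 22
Frame 3: OPEN (4+5=9). Cumulative: 31
Frame 4: SPARE (0+10=10). 10 + next roll (9) = 19. Cumulative: 50
Frame 5: SPARE (9+1=10). 10 + next roll (2) = 12. Cumulative: 62
Frame 6: OPEN (2+0=2). Cumulative: 64
Frame 7: STRIKE. 10 + next two rolls (7+2) = 19. Cumulative: 83
Frame 8: OPEN (7+2=9). Cumulative: 92
Frame 9: OPEN (0+1=1). Cumulative: 93
Frame 10: OPEN. Sum of all frame-10 rolls (0+1) = 1. Cumulative: 94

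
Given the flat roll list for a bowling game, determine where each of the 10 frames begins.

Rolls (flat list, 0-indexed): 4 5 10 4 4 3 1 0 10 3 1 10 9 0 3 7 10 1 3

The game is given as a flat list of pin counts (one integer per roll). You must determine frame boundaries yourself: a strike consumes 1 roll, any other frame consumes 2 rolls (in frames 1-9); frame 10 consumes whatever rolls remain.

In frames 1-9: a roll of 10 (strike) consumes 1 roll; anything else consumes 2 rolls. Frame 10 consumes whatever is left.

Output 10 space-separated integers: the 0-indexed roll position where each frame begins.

Answer: 0 2 3 5 7 9 11 12 14 16

Derivation:
Frame 1 starts at roll index 0: rolls=4,5 (sum=9), consumes 2 rolls
Frame 2 starts at roll index 2: roll=10 (strike), consumes 1 roll
Frame 3 starts at roll index 3: rolls=4,4 (sum=8), consumes 2 rolls
Frame 4 starts at roll index 5: rolls=3,1 (sum=4), consumes 2 rolls
Frame 5 starts at roll index 7: rolls=0,10 (sum=10), consumes 2 rolls
Frame 6 starts at roll index 9: rolls=3,1 (sum=4), consumes 2 rolls
Frame 7 starts at roll index 11: roll=10 (strike), consumes 1 roll
Frame 8 starts at roll index 12: rolls=9,0 (sum=9), consumes 2 rolls
Frame 9 starts at roll index 14: rolls=3,7 (sum=10), consumes 2 rolls
Frame 10 starts at roll index 16: 3 remaining rolls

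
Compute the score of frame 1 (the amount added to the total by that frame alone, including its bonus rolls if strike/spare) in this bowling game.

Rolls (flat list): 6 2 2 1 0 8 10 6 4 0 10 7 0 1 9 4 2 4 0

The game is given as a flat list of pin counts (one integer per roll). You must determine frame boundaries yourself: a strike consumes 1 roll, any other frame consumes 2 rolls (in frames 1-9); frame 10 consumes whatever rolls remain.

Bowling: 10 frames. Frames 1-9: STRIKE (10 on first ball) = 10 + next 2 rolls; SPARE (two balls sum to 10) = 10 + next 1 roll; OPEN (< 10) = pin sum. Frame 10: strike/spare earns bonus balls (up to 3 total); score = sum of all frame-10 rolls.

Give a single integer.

Answer: 8

Derivation:
Frame 1: OPEN (6+2=8). Cumulative: 8
Frame 2: OPEN (2+1=3). Cumulative: 11
Frame 3: OPEN (0+8=8). Cumulative: 19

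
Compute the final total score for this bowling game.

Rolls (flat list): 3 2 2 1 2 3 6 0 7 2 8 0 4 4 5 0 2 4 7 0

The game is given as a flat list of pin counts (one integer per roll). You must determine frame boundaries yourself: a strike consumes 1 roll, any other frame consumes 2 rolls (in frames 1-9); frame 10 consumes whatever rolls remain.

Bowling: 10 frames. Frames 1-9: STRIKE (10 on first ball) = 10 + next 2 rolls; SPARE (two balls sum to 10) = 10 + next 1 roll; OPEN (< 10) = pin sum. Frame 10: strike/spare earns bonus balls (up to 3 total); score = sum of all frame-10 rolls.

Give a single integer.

Frame 1: OPEN (3+2=5). Cumulative: 5
Frame 2: OPEN (2+1=3). Cumulative: 8
Frame 3: OPEN (2+3=5). Cumulative: 13
Frame 4: OPEN (6+0=6). Cumulative: 19
Frame 5: OPEN (7+2=9). Cumulative: 28
Frame 6: OPEN (8+0=8). Cumulative: 36
Frame 7: OPEN (4+4=8). Cumulative: 44
Frame 8: OPEN (5+0=5). Cumulative: 49
Frame 9: OPEN (2+4=6). Cumulative: 55
Frame 10: OPEN. Sum of all frame-10 rolls (7+0) = 7. Cumulative: 62

Answer: 62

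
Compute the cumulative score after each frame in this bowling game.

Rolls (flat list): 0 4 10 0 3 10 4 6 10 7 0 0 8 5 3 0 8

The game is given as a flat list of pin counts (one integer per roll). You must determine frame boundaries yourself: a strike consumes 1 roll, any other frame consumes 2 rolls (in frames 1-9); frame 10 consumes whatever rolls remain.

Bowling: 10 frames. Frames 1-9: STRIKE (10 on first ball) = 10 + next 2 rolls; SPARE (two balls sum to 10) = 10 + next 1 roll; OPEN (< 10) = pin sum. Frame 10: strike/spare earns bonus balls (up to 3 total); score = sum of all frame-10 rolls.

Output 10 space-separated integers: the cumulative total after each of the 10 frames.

Answer: 4 17 20 40 60 77 84 92 100 108

Derivation:
Frame 1: OPEN (0+4=4). Cumulative: 4
Frame 2: STRIKE. 10 + next two rolls (0+3) = 13. Cumulative: 17
Frame 3: OPEN (0+3=3). Cumulative: 20
Frame 4: STRIKE. 10 + next two rolls (4+6) = 20. Cumulative: 40
Frame 5: SPARE (4+6=10). 10 + next roll (10) = 20. Cumulative: 60
Frame 6: STRIKE. 10 + next two rolls (7+0) = 17. Cumulative: 77
Frame 7: OPEN (7+0=7). Cumulative: 84
Frame 8: OPEN (0+8=8). Cumulative: 92
Frame 9: OPEN (5+3=8). Cumulative: 100
Frame 10: OPEN. Sum of all frame-10 rolls (0+8) = 8. Cumulative: 108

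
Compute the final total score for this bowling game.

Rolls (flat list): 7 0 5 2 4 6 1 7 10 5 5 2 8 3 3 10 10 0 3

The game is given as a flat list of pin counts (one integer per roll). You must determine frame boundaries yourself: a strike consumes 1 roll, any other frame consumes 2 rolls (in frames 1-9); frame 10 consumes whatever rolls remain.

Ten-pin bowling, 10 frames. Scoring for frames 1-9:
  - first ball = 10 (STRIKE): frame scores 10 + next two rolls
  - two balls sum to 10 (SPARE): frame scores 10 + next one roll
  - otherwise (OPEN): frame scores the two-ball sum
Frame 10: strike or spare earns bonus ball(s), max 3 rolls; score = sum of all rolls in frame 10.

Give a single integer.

Answer: 117

Derivation:
Frame 1: OPEN (7+0=7). Cumulative: 7
Frame 2: OPEN (5+2=7). Cumulative: 14
Frame 3: SPARE (4+6=10). 10 + next roll (1) = 11. Cumulative: 25
Frame 4: OPEN (1+7=8). Cumulative: 33
Frame 5: STRIKE. 10 + next two rolls (5+5) = 20. Cumulative: 53
Frame 6: SPARE (5+5=10). 10 + next roll (2) = 12. Cumulative: 65
Frame 7: SPARE (2+8=10). 10 + next roll (3) = 13. Cumulative: 78
Frame 8: OPEN (3+3=6). Cumulative: 84
Frame 9: STRIKE. 10 + next two rolls (10+0) = 20. Cumulative: 104
Frame 10: STRIKE. Sum of all frame-10 rolls (10+0+3) = 13. Cumulative: 117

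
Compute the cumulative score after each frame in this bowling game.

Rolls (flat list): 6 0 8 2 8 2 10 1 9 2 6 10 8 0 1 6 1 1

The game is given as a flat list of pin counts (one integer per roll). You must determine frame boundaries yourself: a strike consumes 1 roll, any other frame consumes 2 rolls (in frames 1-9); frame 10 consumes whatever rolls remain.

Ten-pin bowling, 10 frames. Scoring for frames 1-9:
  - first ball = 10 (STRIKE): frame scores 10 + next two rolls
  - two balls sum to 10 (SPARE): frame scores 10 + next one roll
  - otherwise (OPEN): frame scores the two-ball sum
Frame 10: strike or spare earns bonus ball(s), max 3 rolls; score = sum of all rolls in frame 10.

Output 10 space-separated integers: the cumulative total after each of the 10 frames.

Answer: 6 24 44 64 76 84 102 110 117 119

Derivation:
Frame 1: OPEN (6+0=6). Cumulative: 6
Frame 2: SPARE (8+2=10). 10 + next roll (8) = 18. Cumulative: 24
Frame 3: SPARE (8+2=10). 10 + next roll (10) = 20. Cumulative: 44
Frame 4: STRIKE. 10 + next two rolls (1+9) = 20. Cumulative: 64
Frame 5: SPARE (1+9=10). 10 + next roll (2) = 12. Cumulative: 76
Frame 6: OPEN (2+6=8). Cumulative: 84
Frame 7: STRIKE. 10 + next two rolls (8+0) = 18. Cumulative: 102
Frame 8: OPEN (8+0=8). Cumulative: 110
Frame 9: OPEN (1+6=7). Cumulative: 117
Frame 10: OPEN. Sum of all frame-10 rolls (1+1) = 2. Cumulative: 119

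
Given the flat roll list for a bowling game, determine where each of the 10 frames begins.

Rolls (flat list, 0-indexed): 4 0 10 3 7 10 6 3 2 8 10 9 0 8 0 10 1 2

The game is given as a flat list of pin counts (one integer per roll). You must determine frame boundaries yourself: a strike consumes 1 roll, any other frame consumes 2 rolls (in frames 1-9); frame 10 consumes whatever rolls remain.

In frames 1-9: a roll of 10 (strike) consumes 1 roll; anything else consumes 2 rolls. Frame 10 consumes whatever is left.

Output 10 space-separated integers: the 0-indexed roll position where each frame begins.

Frame 1 starts at roll index 0: rolls=4,0 (sum=4), consumes 2 rolls
Frame 2 starts at roll index 2: roll=10 (strike), consumes 1 roll
Frame 3 starts at roll index 3: rolls=3,7 (sum=10), consumes 2 rolls
Frame 4 starts at roll index 5: roll=10 (strike), consumes 1 roll
Frame 5 starts at roll index 6: rolls=6,3 (sum=9), consumes 2 rolls
Frame 6 starts at roll index 8: rolls=2,8 (sum=10), consumes 2 rolls
Frame 7 starts at roll index 10: roll=10 (strike), consumes 1 roll
Frame 8 starts at roll index 11: rolls=9,0 (sum=9), consumes 2 rolls
Frame 9 starts at roll index 13: rolls=8,0 (sum=8), consumes 2 rolls
Frame 10 starts at roll index 15: 3 remaining rolls

Answer: 0 2 3 5 6 8 10 11 13 15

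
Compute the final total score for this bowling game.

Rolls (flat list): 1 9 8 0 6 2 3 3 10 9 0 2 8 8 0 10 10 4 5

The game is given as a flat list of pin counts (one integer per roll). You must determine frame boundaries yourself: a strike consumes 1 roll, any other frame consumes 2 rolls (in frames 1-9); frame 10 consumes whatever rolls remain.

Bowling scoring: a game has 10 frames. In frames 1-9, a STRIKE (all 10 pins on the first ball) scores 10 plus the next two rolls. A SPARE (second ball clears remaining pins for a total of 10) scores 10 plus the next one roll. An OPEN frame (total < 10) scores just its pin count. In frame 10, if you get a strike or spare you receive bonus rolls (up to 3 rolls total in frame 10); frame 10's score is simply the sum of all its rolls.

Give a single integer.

Frame 1: SPARE (1+9=10). 10 + next roll (8) = 18. Cumulative: 18
Frame 2: OPEN (8+0=8). Cumulative: 26
Frame 3: OPEN (6+2=8). Cumulative: 34
Frame 4: OPEN (3+3=6). Cumulative: 40
Frame 5: STRIKE. 10 + next two rolls (9+0) = 19. Cumulative: 59
Frame 6: OPEN (9+0=9). Cumulative: 68
Frame 7: SPARE (2+8=10). 10 + next roll (8) = 18. Cumulative: 86
Frame 8: OPEN (8+0=8). Cumulative: 94
Frame 9: STRIKE. 10 + next two rolls (10+4) = 24. Cumulative: 118
Frame 10: STRIKE. Sum of all frame-10 rolls (10+4+5) = 19. Cumulative: 137

Answer: 137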